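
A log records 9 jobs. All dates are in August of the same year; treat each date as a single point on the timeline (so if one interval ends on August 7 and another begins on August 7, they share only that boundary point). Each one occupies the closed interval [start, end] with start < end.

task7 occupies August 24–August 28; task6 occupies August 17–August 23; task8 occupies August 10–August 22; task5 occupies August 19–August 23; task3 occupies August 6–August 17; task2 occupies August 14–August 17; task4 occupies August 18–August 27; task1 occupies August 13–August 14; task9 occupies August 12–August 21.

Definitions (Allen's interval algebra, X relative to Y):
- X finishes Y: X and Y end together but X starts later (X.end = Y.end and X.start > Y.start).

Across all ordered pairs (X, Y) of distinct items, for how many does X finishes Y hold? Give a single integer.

2

Checking all 72 ordered pairs for relation 'finishes'; matching pairs in alphabetical order:
(task2, task3): task2 finishes task3 ✓
(task5, task6): task5 finishes task6 ✓
Count: 2.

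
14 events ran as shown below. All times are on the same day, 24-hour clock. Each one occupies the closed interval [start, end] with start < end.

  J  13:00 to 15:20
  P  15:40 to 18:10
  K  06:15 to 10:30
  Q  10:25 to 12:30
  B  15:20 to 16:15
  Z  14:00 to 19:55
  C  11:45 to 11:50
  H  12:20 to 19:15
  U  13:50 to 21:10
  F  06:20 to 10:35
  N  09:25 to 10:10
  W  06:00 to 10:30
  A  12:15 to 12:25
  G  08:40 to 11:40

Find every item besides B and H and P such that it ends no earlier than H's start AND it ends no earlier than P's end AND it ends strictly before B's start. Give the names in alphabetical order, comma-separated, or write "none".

Conditions: its end is no earlier than H's start (X.end >= 12:20) AND its end is no earlier than P's end (X.end >= 18:10) AND its end is strictly before B's start (X.end < 15:20).
A: end 12:25 >= 12:20? ✓; end 12:25 >= 18:10? ✗; end 12:25 < 15:20? ✓ → no.
C: end 11:50 >= 12:20? ✗; end 11:50 >= 18:10? ✗; end 11:50 < 15:20? ✓ → no.
F: end 10:35 >= 12:20? ✗; end 10:35 >= 18:10? ✗; end 10:35 < 15:20? ✓ → no.
G: end 11:40 >= 12:20? ✗; end 11:40 >= 18:10? ✗; end 11:40 < 15:20? ✓ → no.
J: end 15:20 >= 12:20? ✓; end 15:20 >= 18:10? ✗; end 15:20 < 15:20? ✗ → no.
K: end 10:30 >= 12:20? ✗; end 10:30 >= 18:10? ✗; end 10:30 < 15:20? ✓ → no.
N: end 10:10 >= 12:20? ✗; end 10:10 >= 18:10? ✗; end 10:10 < 15:20? ✓ → no.
Q: end 12:30 >= 12:20? ✓; end 12:30 >= 18:10? ✗; end 12:30 < 15:20? ✓ → no.
U: end 21:10 >= 12:20? ✓; end 21:10 >= 18:10? ✓; end 21:10 < 15:20? ✗ → no.
W: end 10:30 >= 12:20? ✗; end 10:30 >= 18:10? ✗; end 10:30 < 15:20? ✓ → no.
Z: end 19:55 >= 12:20? ✓; end 19:55 >= 18:10? ✓; end 19:55 < 15:20? ✗ → no.
Result: none.

none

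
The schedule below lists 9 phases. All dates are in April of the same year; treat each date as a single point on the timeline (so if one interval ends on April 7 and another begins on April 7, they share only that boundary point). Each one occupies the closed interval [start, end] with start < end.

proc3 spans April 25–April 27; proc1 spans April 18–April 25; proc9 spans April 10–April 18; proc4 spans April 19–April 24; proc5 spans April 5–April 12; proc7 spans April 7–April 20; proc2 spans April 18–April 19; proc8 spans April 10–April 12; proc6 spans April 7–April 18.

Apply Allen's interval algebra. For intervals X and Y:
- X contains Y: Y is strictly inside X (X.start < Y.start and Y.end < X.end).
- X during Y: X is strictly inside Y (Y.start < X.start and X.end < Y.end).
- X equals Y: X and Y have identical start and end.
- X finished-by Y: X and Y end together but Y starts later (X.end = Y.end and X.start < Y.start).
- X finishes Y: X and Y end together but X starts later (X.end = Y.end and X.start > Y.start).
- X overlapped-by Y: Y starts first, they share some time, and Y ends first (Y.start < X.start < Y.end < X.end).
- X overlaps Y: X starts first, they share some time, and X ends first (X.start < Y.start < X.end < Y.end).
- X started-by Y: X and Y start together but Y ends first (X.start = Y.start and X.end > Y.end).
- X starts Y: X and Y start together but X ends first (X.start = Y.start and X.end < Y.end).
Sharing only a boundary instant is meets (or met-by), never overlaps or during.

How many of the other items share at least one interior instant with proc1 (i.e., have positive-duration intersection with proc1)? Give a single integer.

Target proc1 = [April 18, April 25].
proc2 [April 18, April 19] → starts → counts.
proc3 [April 25, April 27] → met-by → no.
proc4 [April 19, April 24] → during → counts.
proc5 [April 5, April 12] → before → no.
proc6 [April 7, April 18] → meets → no.
proc7 [April 7, April 20] → overlaps → counts.
proc8 [April 10, April 12] → before → no.
proc9 [April 10, April 18] → meets → no.
Total: 3.

3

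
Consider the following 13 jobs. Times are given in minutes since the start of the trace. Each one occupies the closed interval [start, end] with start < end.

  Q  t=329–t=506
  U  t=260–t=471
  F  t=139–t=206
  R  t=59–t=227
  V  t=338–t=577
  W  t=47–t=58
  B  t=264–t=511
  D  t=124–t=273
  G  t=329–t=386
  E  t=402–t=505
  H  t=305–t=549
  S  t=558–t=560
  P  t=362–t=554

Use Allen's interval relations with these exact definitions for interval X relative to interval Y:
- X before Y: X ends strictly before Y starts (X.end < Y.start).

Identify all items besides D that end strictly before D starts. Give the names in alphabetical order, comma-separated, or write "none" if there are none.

Target D = [t=124, t=273].
B [t=264, t=511] → overlapped-by → no.
E [t=402, t=505] → after → no.
F [t=139, t=206] → during → no.
G [t=329, t=386] → after → no.
H [t=305, t=549] → after → no.
P [t=362, t=554] → after → no.
Q [t=329, t=506] → after → no.
R [t=59, t=227] → overlaps → no.
S [t=558, t=560] → after → no.
U [t=260, t=471] → overlapped-by → no.
V [t=338, t=577] → after → no.
W [t=47, t=58] → before → yes.
Result: W.

W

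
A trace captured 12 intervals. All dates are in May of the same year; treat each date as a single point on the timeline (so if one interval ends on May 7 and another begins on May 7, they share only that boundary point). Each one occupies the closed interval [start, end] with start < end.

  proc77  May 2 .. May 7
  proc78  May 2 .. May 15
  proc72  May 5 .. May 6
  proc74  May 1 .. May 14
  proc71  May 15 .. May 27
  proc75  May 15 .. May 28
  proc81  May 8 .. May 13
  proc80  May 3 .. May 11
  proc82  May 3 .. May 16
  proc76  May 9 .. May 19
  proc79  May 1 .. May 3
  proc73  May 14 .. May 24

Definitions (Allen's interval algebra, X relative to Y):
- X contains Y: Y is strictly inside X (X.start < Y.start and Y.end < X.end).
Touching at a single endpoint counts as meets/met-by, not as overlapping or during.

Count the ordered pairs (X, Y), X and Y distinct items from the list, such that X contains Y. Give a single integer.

11

Checking all 132 ordered pairs for relation 'contains'; matching pairs in alphabetical order:
(proc74, proc72): proc74 contains proc72 ✓
(proc74, proc77): proc74 contains proc77 ✓
(proc74, proc80): proc74 contains proc80 ✓
(proc74, proc81): proc74 contains proc81 ✓
(proc77, proc72): proc77 contains proc72 ✓
(proc78, proc72): proc78 contains proc72 ✓
(proc78, proc80): proc78 contains proc80 ✓
(proc78, proc81): proc78 contains proc81 ✓
(proc80, proc72): proc80 contains proc72 ✓
(proc82, proc72): proc82 contains proc72 ✓
(proc82, proc81): proc82 contains proc81 ✓
Count: 11.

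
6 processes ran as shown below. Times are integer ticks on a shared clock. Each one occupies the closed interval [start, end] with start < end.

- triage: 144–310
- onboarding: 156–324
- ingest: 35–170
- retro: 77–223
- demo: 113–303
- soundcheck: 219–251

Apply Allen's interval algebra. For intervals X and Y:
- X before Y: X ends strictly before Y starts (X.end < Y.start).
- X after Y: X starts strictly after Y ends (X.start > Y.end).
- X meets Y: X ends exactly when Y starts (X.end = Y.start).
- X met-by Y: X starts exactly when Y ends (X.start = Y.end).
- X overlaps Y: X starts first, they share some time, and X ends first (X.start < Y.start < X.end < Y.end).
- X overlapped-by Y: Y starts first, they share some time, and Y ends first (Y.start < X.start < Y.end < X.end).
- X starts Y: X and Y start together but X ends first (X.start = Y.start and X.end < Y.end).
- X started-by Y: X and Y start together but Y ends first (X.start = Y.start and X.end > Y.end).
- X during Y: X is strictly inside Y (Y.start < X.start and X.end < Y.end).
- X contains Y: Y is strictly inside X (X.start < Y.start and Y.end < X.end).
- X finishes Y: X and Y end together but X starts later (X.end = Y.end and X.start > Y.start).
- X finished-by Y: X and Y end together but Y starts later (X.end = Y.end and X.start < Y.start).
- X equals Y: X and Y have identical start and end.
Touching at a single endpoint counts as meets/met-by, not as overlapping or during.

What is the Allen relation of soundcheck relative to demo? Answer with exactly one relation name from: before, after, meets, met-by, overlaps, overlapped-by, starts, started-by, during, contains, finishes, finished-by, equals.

soundcheck = [219, 251]; demo = [113, 303].
Compare endpoints: soundcheck.start > demo.start, soundcheck.start < demo.end, soundcheck.end > demo.start, soundcheck.end < demo.end.
That pattern is 'during'.

during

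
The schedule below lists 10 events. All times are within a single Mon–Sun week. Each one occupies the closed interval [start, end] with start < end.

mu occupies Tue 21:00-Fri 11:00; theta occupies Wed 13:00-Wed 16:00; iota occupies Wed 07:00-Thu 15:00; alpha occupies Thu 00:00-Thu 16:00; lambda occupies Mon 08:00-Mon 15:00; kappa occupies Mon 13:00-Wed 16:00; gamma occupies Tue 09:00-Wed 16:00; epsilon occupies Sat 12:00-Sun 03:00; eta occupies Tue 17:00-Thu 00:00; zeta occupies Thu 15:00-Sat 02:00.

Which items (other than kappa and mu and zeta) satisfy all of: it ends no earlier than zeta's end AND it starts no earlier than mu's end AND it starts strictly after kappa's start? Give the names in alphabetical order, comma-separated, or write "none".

epsilon

Conditions: its end is no earlier than zeta's end (X.end >= Sat 02:00) AND its start is no earlier than mu's end (X.start >= Fri 11:00) AND its start is strictly after kappa's start (X.start > Mon 13:00).
alpha: end Thu 16:00 >= Sat 02:00? ✗; start Thu 00:00 >= Fri 11:00? ✗; start Thu 00:00 > Mon 13:00? ✓ → no.
epsilon: end Sun 03:00 >= Sat 02:00? ✓; start Sat 12:00 >= Fri 11:00? ✓; start Sat 12:00 > Mon 13:00? ✓ → yes.
eta: end Thu 00:00 >= Sat 02:00? ✗; start Tue 17:00 >= Fri 11:00? ✗; start Tue 17:00 > Mon 13:00? ✓ → no.
gamma: end Wed 16:00 >= Sat 02:00? ✗; start Tue 09:00 >= Fri 11:00? ✗; start Tue 09:00 > Mon 13:00? ✓ → no.
iota: end Thu 15:00 >= Sat 02:00? ✗; start Wed 07:00 >= Fri 11:00? ✗; start Wed 07:00 > Mon 13:00? ✓ → no.
lambda: end Mon 15:00 >= Sat 02:00? ✗; start Mon 08:00 >= Fri 11:00? ✗; start Mon 08:00 > Mon 13:00? ✗ → no.
theta: end Wed 16:00 >= Sat 02:00? ✗; start Wed 13:00 >= Fri 11:00? ✗; start Wed 13:00 > Mon 13:00? ✓ → no.
Result: epsilon.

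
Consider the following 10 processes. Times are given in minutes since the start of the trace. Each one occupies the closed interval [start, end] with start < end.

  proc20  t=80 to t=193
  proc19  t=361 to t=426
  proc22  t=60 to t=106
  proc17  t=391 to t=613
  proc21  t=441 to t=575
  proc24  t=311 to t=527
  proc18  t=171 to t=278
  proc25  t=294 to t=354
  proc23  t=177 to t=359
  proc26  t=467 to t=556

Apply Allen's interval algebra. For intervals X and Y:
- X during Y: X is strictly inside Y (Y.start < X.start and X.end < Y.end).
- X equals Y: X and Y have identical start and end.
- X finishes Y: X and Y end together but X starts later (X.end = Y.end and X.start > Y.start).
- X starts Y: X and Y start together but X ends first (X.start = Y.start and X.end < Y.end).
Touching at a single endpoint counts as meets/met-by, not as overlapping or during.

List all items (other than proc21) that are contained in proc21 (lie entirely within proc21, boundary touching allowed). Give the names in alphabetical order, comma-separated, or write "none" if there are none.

Target proc21 = [t=441, t=575].
proc17 [t=391, t=613] → contains → no.
proc18 [t=171, t=278] → before → no.
proc19 [t=361, t=426] → before → no.
proc20 [t=80, t=193] → before → no.
proc22 [t=60, t=106] → before → no.
proc23 [t=177, t=359] → before → no.
proc24 [t=311, t=527] → overlaps → no.
proc25 [t=294, t=354] → before → no.
proc26 [t=467, t=556] → during → yes.
Result: proc26.

proc26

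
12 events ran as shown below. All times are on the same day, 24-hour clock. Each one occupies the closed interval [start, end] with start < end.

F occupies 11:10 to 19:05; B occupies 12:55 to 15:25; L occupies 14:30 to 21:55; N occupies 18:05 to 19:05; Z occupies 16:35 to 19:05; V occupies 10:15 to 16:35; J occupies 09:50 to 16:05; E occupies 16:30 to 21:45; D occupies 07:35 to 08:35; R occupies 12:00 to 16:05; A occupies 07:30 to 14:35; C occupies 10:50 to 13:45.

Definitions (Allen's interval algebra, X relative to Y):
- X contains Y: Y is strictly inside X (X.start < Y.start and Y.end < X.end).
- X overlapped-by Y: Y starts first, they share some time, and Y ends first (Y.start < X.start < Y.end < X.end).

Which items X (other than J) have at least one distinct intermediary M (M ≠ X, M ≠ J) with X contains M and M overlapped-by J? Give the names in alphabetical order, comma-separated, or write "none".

none

Target J = [09:50, 16:05].
Intermediaries M with M overlapped-by J: F, L, V.
Via F — items with X contains F: none.
Via L — items with X contains L: none.
Via V — items with X contains V: none.
Union: none.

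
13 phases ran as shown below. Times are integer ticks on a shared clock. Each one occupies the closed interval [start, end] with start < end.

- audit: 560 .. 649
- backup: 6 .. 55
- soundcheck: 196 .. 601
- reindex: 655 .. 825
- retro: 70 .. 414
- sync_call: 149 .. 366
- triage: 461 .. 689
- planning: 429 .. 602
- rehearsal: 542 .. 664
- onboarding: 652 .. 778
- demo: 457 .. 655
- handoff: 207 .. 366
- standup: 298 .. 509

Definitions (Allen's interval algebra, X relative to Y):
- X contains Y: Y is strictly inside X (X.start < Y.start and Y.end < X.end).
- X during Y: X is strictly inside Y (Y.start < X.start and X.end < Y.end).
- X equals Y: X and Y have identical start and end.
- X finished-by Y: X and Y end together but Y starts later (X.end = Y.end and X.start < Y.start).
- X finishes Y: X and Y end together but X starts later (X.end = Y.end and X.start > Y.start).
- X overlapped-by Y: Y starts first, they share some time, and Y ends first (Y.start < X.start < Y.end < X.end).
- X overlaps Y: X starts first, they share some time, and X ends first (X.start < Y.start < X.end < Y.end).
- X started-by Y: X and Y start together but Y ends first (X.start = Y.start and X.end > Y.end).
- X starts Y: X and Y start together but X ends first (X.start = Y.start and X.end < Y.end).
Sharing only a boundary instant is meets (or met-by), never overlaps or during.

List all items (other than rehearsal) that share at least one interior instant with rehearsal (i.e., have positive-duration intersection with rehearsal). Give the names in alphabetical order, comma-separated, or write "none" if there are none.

audit, demo, onboarding, planning, reindex, soundcheck, triage

Target rehearsal = [542, 664].
audit [560, 649] → during → yes.
backup [6, 55] → before → no.
demo [457, 655] → overlaps → yes.
handoff [207, 366] → before → no.
onboarding [652, 778] → overlapped-by → yes.
planning [429, 602] → overlaps → yes.
reindex [655, 825] → overlapped-by → yes.
retro [70, 414] → before → no.
soundcheck [196, 601] → overlaps → yes.
standup [298, 509] → before → no.
sync_call [149, 366] → before → no.
triage [461, 689] → contains → yes.
Result: audit, demo, onboarding, planning, reindex, soundcheck, triage.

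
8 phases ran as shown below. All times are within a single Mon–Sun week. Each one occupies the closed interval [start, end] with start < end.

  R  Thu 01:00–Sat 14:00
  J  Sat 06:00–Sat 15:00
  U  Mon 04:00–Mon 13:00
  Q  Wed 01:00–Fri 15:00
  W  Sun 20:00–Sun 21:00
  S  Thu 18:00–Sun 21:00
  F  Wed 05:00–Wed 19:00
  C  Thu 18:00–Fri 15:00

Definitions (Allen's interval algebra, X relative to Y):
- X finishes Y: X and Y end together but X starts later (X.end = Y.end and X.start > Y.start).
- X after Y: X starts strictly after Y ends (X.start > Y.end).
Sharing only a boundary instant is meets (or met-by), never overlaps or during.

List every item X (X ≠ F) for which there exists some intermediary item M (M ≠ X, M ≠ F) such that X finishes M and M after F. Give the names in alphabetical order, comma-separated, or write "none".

Target F = [Wed 05:00, Wed 19:00].
Intermediaries M with M after F: C, J, R, S, W.
Via C — items with X finishes C: none.
Via J — items with X finishes J: none.
Via R — items with X finishes R: none.
Via S — items with X finishes S: W.
Via W — items with X finishes W: none.
Union: W.

W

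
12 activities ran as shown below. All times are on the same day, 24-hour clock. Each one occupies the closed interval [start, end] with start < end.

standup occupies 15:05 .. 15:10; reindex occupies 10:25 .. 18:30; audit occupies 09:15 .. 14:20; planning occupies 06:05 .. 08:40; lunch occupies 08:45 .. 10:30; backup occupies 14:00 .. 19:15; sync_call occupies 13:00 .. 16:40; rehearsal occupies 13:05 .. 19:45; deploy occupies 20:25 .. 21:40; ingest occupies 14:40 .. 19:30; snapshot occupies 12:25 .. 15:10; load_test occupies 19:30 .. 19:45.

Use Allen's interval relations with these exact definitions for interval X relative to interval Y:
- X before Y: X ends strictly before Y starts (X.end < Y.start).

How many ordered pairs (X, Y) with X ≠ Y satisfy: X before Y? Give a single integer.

36

Checking all 132 ordered pairs for relation 'before'; matching pairs in alphabetical order:
(audit, deploy): audit before deploy ✓
(audit, ingest): audit before ingest ✓
(audit, load_test): audit before load_test ✓
(audit, standup): audit before standup ✓
(backup, deploy): backup before deploy ✓
(backup, load_test): backup before load_test ✓
(ingest, deploy): ingest before deploy ✓
(load_test, deploy): load_test before deploy ✓
(lunch, backup): lunch before backup ✓
(lunch, deploy): lunch before deploy ✓
(lunch, ingest): lunch before ingest ✓
(lunch, load_test): lunch before load_test ✓
(lunch, rehearsal): lunch before rehearsal ✓
(lunch, snapshot): lunch before snapshot ✓
(lunch, standup): lunch before standup ✓
(lunch, sync_call): lunch before sync_call ✓
(planning, audit): planning before audit ✓
(planning, backup): planning before backup ✓
(planning, deploy): planning before deploy ✓
(planning, ingest): planning before ingest ✓
(planning, load_test): planning before load_test ✓
(planning, lunch): planning before lunch ✓
(planning, rehearsal): planning before rehearsal ✓
(planning, reindex): planning before reindex ✓
... plus 12 further pairs not listed.
Count: 36.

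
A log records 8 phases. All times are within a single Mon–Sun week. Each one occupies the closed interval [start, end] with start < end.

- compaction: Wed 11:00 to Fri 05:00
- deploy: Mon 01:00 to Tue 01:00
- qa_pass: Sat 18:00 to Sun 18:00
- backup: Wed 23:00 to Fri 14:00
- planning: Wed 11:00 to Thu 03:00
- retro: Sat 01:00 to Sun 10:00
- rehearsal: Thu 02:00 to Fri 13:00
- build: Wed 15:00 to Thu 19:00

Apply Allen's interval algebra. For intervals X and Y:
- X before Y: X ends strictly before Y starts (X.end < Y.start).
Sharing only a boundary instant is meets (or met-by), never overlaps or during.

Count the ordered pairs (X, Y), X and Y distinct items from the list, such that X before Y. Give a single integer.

17

Checking all 56 ordered pairs for relation 'before'; matching pairs in alphabetical order:
(backup, qa_pass): backup before qa_pass ✓
(backup, retro): backup before retro ✓
(build, qa_pass): build before qa_pass ✓
(build, retro): build before retro ✓
(compaction, qa_pass): compaction before qa_pass ✓
(compaction, retro): compaction before retro ✓
(deploy, backup): deploy before backup ✓
(deploy, build): deploy before build ✓
(deploy, compaction): deploy before compaction ✓
(deploy, planning): deploy before planning ✓
(deploy, qa_pass): deploy before qa_pass ✓
(deploy, rehearsal): deploy before rehearsal ✓
(deploy, retro): deploy before retro ✓
(planning, qa_pass): planning before qa_pass ✓
(planning, retro): planning before retro ✓
(rehearsal, qa_pass): rehearsal before qa_pass ✓
(rehearsal, retro): rehearsal before retro ✓
Count: 17.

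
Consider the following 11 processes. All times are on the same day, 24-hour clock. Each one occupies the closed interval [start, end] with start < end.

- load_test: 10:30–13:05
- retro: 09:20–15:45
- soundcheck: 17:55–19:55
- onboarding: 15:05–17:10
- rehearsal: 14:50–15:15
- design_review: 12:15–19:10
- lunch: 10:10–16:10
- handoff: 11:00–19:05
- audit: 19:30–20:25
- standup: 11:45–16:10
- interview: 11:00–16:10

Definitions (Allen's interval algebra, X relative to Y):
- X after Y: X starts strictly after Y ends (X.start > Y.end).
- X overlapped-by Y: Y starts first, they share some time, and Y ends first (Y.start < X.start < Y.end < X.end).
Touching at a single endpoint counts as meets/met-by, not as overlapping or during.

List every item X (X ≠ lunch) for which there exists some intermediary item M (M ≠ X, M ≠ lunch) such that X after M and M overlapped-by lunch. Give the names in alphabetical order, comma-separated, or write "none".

Target lunch = [10:10, 16:10].
Intermediaries M with M overlapped-by lunch: design_review, handoff, onboarding.
Via design_review — items with X after design_review: audit.
Via handoff — items with X after handoff: audit.
Via onboarding — items with X after onboarding: audit, soundcheck.
Union: audit, soundcheck.

audit, soundcheck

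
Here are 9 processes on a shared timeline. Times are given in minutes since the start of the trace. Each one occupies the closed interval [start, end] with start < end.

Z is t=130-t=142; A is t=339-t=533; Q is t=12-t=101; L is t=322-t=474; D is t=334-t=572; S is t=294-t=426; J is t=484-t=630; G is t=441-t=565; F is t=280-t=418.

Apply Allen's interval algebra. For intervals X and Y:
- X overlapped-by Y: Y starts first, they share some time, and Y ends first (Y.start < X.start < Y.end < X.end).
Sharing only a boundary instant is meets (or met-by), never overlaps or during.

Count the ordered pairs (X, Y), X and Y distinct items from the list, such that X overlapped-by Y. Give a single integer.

Checking all 72 ordered pairs for relation 'overlapped-by'; matching pairs in alphabetical order:
(A, F): A overlapped-by F ✓
(A, L): A overlapped-by L ✓
(A, S): A overlapped-by S ✓
(D, F): D overlapped-by F ✓
(D, L): D overlapped-by L ✓
(D, S): D overlapped-by S ✓
(G, A): G overlapped-by A ✓
(G, L): G overlapped-by L ✓
(J, A): J overlapped-by A ✓
(J, D): J overlapped-by D ✓
(J, G): J overlapped-by G ✓
(L, F): L overlapped-by F ✓
(L, S): L overlapped-by S ✓
(S, F): S overlapped-by F ✓
Count: 14.

14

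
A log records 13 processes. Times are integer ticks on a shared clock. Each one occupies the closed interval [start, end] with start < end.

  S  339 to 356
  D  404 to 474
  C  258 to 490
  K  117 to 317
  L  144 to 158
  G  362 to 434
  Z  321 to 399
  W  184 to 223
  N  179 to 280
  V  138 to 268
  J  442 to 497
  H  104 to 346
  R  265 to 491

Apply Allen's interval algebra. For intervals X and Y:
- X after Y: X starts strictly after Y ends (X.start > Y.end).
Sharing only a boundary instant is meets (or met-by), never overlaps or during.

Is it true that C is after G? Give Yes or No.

C = [258, 490], G = [362, 434].
Actual relation of C to G: contains.
Asked whether 'after' holds → No.

No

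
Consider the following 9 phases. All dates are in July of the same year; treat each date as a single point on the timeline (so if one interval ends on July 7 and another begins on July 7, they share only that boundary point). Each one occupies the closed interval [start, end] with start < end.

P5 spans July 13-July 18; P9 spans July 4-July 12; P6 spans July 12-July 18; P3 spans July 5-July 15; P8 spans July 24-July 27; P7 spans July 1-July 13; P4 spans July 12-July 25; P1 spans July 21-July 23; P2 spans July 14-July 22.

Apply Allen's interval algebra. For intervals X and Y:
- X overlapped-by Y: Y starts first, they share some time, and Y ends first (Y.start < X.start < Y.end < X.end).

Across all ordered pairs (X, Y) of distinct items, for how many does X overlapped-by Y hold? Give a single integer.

12

Checking all 72 ordered pairs for relation 'overlapped-by'; matching pairs in alphabetical order:
(P1, P2): P1 overlapped-by P2 ✓
(P2, P3): P2 overlapped-by P3 ✓
(P2, P5): P2 overlapped-by P5 ✓
(P2, P6): P2 overlapped-by P6 ✓
(P3, P7): P3 overlapped-by P7 ✓
(P3, P9): P3 overlapped-by P9 ✓
(P4, P3): P4 overlapped-by P3 ✓
(P4, P7): P4 overlapped-by P7 ✓
(P5, P3): P5 overlapped-by P3 ✓
(P6, P3): P6 overlapped-by P3 ✓
(P6, P7): P6 overlapped-by P7 ✓
(P8, P4): P8 overlapped-by P4 ✓
Count: 12.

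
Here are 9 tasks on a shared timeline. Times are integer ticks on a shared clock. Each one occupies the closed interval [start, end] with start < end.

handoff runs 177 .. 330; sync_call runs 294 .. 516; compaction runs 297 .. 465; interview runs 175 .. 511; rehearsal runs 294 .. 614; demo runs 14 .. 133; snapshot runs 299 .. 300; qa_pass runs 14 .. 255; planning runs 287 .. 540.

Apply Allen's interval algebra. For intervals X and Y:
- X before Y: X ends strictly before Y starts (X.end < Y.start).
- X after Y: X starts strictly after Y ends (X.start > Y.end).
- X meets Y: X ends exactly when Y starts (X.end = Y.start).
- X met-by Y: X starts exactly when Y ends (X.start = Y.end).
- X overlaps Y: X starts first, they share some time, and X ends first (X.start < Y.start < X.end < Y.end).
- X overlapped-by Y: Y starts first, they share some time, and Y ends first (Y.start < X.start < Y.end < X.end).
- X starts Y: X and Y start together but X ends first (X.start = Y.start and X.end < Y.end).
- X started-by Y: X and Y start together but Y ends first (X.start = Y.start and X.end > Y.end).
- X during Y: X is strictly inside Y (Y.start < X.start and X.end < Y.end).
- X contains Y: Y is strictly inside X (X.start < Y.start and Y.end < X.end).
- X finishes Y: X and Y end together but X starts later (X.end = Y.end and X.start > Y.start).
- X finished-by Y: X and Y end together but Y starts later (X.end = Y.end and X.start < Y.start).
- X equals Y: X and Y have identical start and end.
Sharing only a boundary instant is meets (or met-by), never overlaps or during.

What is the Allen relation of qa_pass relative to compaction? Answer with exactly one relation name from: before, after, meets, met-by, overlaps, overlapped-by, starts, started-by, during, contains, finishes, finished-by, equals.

qa_pass = [14, 255]; compaction = [297, 465].
Compare endpoints: qa_pass.start < compaction.start, qa_pass.start < compaction.end, qa_pass.end < compaction.start, qa_pass.end < compaction.end.
That pattern is 'before'.

before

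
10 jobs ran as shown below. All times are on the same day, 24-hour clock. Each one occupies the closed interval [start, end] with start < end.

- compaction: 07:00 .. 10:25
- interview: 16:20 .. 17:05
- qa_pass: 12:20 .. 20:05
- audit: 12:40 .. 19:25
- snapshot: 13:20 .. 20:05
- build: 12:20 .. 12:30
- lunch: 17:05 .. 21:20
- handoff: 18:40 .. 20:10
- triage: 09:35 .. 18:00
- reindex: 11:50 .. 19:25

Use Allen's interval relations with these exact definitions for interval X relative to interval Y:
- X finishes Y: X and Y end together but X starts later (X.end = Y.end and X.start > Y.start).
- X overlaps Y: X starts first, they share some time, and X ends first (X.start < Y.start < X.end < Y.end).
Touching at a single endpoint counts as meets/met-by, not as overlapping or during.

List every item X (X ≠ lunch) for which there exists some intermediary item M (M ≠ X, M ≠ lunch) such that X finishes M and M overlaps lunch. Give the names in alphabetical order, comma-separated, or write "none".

audit, snapshot

Target lunch = [17:05, 21:20].
Intermediaries M with M overlaps lunch: audit, qa_pass, reindex, snapshot, triage.
Via audit — items with X finishes audit: none.
Via qa_pass — items with X finishes qa_pass: snapshot.
Via reindex — items with X finishes reindex: audit.
Via snapshot — items with X finishes snapshot: none.
Via triage — items with X finishes triage: none.
Union: audit, snapshot.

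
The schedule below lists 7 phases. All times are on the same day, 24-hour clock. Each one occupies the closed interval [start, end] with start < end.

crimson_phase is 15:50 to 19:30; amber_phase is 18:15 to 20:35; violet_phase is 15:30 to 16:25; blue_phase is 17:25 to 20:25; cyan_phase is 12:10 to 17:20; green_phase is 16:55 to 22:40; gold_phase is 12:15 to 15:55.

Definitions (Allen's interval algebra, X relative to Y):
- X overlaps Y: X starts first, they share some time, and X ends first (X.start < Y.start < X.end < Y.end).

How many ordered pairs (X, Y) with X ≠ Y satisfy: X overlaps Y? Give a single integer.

Checking all 42 ordered pairs for relation 'overlaps'; matching pairs in alphabetical order:
(blue_phase, amber_phase): blue_phase overlaps amber_phase ✓
(crimson_phase, amber_phase): crimson_phase overlaps amber_phase ✓
(crimson_phase, blue_phase): crimson_phase overlaps blue_phase ✓
(crimson_phase, green_phase): crimson_phase overlaps green_phase ✓
(cyan_phase, crimson_phase): cyan_phase overlaps crimson_phase ✓
(cyan_phase, green_phase): cyan_phase overlaps green_phase ✓
(gold_phase, crimson_phase): gold_phase overlaps crimson_phase ✓
(gold_phase, violet_phase): gold_phase overlaps violet_phase ✓
(violet_phase, crimson_phase): violet_phase overlaps crimson_phase ✓
Count: 9.

9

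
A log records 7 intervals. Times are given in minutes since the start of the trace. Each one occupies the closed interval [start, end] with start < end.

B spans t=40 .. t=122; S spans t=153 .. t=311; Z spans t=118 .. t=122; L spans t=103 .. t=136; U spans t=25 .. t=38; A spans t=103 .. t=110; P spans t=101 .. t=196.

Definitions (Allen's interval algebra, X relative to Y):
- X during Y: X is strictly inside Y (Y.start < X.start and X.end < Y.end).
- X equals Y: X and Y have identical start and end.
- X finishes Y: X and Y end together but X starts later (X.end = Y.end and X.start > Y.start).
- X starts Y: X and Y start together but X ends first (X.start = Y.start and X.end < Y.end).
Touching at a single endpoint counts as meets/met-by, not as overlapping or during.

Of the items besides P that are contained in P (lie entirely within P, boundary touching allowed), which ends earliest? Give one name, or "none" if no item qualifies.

A

Target P = [t=101, t=196].
A [t=103, t=110] → during → candidate.
B [t=40, t=122] → overlaps → excluded.
L [t=103, t=136] → during → candidate.
S [t=153, t=311] → overlapped-by → excluded.
U [t=25, t=38] → before → excluded.
Z [t=118, t=122] → during → candidate.
Among candidates, earliest end is t=110 → A.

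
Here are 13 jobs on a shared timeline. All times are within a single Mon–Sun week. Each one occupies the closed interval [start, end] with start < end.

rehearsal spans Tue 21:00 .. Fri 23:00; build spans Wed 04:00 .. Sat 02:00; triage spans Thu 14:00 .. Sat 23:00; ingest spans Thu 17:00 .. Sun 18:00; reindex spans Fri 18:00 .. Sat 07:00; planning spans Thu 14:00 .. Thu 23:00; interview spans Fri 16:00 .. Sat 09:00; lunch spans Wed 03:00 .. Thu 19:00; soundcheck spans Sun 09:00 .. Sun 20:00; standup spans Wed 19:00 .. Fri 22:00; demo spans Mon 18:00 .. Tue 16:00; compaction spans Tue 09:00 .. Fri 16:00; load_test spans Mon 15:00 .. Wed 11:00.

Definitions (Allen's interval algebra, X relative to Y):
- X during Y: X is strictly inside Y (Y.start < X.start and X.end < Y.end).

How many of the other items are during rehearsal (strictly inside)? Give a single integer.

Target rehearsal = [Tue 21:00, Fri 23:00].
build [Wed 04:00, Sat 02:00] → overlapped-by → no.
compaction [Tue 09:00, Fri 16:00] → overlaps → no.
demo [Mon 18:00, Tue 16:00] → before → no.
ingest [Thu 17:00, Sun 18:00] → overlapped-by → no.
interview [Fri 16:00, Sat 09:00] → overlapped-by → no.
load_test [Mon 15:00, Wed 11:00] → overlaps → no.
lunch [Wed 03:00, Thu 19:00] → during → counts.
planning [Thu 14:00, Thu 23:00] → during → counts.
reindex [Fri 18:00, Sat 07:00] → overlapped-by → no.
soundcheck [Sun 09:00, Sun 20:00] → after → no.
standup [Wed 19:00, Fri 22:00] → during → counts.
triage [Thu 14:00, Sat 23:00] → overlapped-by → no.
Total: 3.

3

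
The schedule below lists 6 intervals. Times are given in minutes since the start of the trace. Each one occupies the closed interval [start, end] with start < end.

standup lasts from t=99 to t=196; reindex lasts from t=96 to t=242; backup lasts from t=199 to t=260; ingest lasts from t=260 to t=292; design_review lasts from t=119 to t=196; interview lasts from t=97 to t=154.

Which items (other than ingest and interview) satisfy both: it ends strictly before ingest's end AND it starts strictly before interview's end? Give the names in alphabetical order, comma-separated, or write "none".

design_review, reindex, standup

Conditions: its end is strictly before ingest's end (X.end < t=292) AND its start is strictly before interview's end (X.start < t=154).
backup: end t=260 < t=292? ✓; start t=199 < t=154? ✗ → no.
design_review: end t=196 < t=292? ✓; start t=119 < t=154? ✓ → yes.
reindex: end t=242 < t=292? ✓; start t=96 < t=154? ✓ → yes.
standup: end t=196 < t=292? ✓; start t=99 < t=154? ✓ → yes.
Result: design_review, reindex, standup.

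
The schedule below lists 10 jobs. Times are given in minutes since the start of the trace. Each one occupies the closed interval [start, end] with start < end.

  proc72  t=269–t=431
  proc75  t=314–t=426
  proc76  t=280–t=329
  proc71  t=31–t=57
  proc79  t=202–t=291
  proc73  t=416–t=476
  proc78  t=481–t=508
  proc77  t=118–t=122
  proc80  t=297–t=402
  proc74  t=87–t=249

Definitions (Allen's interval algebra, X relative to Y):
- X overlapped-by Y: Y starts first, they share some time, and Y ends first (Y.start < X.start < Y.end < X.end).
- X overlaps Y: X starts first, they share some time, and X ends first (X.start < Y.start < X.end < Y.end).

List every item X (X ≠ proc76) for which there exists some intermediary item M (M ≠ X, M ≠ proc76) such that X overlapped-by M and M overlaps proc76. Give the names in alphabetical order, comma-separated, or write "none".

proc72

Target proc76 = [t=280, t=329].
Intermediaries M with M overlaps proc76: proc79.
Via proc79 — items with X overlapped-by proc79: proc72.
Union: proc72.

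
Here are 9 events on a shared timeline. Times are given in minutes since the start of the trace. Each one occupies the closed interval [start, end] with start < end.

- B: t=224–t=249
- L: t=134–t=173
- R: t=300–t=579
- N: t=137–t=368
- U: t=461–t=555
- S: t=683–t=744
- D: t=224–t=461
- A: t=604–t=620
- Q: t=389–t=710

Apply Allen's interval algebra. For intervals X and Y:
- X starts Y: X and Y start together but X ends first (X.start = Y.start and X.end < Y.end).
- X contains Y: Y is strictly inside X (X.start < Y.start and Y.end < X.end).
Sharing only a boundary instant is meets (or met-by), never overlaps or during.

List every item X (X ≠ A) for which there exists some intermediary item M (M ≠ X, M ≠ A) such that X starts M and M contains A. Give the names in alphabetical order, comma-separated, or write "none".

none

Target A = [t=604, t=620].
Intermediaries M with M contains A: Q.
Via Q — items with X starts Q: none.
Union: none.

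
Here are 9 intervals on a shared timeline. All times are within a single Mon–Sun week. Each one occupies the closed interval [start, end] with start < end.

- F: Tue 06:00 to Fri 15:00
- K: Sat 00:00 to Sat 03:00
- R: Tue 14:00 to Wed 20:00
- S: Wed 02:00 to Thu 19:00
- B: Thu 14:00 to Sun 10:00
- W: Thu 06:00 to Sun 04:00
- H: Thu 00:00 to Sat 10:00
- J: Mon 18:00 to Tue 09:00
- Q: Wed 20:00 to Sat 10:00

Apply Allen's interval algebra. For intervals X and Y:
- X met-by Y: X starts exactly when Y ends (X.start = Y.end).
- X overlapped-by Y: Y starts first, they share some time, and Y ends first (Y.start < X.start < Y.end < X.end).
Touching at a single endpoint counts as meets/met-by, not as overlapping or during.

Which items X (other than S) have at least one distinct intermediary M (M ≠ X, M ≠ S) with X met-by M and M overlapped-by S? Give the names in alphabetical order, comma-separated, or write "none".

none

Target S = [Wed 02:00, Thu 19:00].
Intermediaries M with M overlapped-by S: B, H, Q, W.
Via B — items with X met-by B: none.
Via H — items with X met-by H: none.
Via Q — items with X met-by Q: none.
Via W — items with X met-by W: none.
Union: none.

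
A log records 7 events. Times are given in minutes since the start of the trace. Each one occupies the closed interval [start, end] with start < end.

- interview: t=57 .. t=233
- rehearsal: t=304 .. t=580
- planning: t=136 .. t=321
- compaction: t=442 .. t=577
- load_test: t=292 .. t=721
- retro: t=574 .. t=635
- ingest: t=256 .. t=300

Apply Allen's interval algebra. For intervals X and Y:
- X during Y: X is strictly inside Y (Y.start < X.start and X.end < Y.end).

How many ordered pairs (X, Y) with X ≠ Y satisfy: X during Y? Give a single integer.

5

Checking all 42 ordered pairs for relation 'during'; matching pairs in alphabetical order:
(compaction, load_test): compaction during load_test ✓
(compaction, rehearsal): compaction during rehearsal ✓
(ingest, planning): ingest during planning ✓
(rehearsal, load_test): rehearsal during load_test ✓
(retro, load_test): retro during load_test ✓
Count: 5.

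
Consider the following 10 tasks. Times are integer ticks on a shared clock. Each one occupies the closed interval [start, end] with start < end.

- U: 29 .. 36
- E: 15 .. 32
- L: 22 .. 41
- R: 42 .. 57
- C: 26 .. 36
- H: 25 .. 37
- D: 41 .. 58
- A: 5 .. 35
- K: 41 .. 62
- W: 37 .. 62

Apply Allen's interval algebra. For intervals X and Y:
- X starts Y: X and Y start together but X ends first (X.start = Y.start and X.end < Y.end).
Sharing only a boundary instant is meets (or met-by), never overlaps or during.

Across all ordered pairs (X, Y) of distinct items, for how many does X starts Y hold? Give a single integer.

1

Checking all 90 ordered pairs for relation 'starts'; matching pairs in alphabetical order:
(D, K): D starts K ✓
Count: 1.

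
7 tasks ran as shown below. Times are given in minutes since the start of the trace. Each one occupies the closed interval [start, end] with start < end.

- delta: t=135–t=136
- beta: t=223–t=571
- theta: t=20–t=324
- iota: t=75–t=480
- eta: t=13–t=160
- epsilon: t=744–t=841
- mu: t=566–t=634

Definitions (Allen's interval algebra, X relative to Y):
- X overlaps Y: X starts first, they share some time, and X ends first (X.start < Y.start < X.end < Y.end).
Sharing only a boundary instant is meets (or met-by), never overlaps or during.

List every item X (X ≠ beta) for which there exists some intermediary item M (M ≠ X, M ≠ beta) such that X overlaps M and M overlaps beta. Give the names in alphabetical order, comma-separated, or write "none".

eta, theta

Target beta = [t=223, t=571].
Intermediaries M with M overlaps beta: iota, theta.
Via iota — items with X overlaps iota: eta, theta.
Via theta — items with X overlaps theta: eta.
Union: eta, theta.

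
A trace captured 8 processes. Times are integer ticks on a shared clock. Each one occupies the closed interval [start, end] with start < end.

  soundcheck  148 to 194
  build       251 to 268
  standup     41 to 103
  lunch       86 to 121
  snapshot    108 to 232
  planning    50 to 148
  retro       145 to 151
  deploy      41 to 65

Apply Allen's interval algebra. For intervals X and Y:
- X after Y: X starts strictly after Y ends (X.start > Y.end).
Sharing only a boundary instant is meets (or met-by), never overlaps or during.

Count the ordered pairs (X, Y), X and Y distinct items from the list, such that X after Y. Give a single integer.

Checking all 56 ordered pairs for relation 'after'; matching pairs in alphabetical order:
(build, deploy): build after deploy ✓
(build, lunch): build after lunch ✓
(build, planning): build after planning ✓
(build, retro): build after retro ✓
(build, snapshot): build after snapshot ✓
(build, soundcheck): build after soundcheck ✓
(build, standup): build after standup ✓
(lunch, deploy): lunch after deploy ✓
(retro, deploy): retro after deploy ✓
(retro, lunch): retro after lunch ✓
(retro, standup): retro after standup ✓
(snapshot, deploy): snapshot after deploy ✓
(snapshot, standup): snapshot after standup ✓
(soundcheck, deploy): soundcheck after deploy ✓
(soundcheck, lunch): soundcheck after lunch ✓
(soundcheck, standup): soundcheck after standup ✓
Count: 16.

16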